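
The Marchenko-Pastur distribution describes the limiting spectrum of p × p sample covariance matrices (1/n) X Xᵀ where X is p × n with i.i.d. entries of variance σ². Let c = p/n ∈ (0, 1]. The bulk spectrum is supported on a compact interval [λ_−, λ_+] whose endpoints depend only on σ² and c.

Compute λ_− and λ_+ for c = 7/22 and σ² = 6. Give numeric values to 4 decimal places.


c = 7/22 = 0.318182; √c = 0.564076.
λ_− = σ² (1 − √c)² = 6 · (1 − 0.564076)² = 6 · (0.435924)² = 1.140178.
λ_+ = σ² (1 + √c)² = 6 · (1 + 0.564076)² = 6 · (1.564076)² = 14.678004.

Rounded to 4 decimal places: λ_− ≈ 1.1402, λ_+ ≈ 14.6780.


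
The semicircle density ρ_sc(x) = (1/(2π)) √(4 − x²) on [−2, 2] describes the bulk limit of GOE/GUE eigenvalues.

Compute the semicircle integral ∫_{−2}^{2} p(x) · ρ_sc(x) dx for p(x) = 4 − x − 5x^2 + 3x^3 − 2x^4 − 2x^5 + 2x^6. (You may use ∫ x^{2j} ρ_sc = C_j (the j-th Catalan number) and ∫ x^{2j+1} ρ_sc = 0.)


Write p(x) = Σ a_i x^i, split into monomials and integrate each against ρ_sc separately.
Using ∫ x^{2j} ρ_sc = C_j = (1/(j+1)) C(2j, j) (Catalan numbers) and ∫ x^{2j+1} ρ_sc = 0 (odd monomials vanish by symmetry):
  i = 0 (even): a_0 · C_{0} = 4 · 1 = 4
  i = 1 (odd): ∫ x^1 ρ_sc = 0 (vanishes)
  i = 2 (even): a_2 · C_{1} = -5 · 1 = -5
  i = 3 (odd): ∫ x^3 ρ_sc = 0 (vanishes)
  i = 4 (even): a_4 · C_{2} = -2 · 2 = -4
  i = 5 (odd): ∫ x^5 ρ_sc = 0 (vanishes)
  i = 6 (even): a_6 · C_{3} = 2 · 5 = 10

Summing the contributions: ∫_{−2}^{2} p(x) ρ_sc(x) dx = 4 + (-5) + (-4) + 10 = 5.


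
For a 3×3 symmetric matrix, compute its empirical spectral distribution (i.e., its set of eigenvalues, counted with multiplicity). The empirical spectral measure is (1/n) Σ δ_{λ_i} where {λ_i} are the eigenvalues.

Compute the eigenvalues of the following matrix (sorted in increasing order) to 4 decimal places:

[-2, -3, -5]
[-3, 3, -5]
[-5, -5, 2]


Since M is real symmetric, all three eigenvalues are real; they are the roots of det(λI − M) = λ³ − (tr M) λ² + s λ − det M, where s is the sum of the principal 2×2 minors.
tr M = -2 + 3 + 2 = 3.
s = ((-2)·3 − (-3)²) + ((-2)·2 − (-5)²) + (3·2 − (-5)²) = -15 + (-29) + (-19) = -63.
det M (expand along row 1) = (-2)·(-19) − (-3)·(-31) + (-5)·30 = -205.
Characteristic polynomial: λ³ − 3λ² − 63λ + 205 = 0.
Substitute λ = y + (tr M)/3 = y + 1.000000 to remove the quadratic term: y³ + p·y + q = 0 with p = s − (tr M)²/3 = -66.000000 and q = −2(tr M)³/27 + (tr M)·s/3 − det M = 140.000000.
Three real roots ⇒ use the trigonometric (Viète) form: r = 2√(−p/3) = 9.380832, φ = arccos(3q/(p·r)) = arccos(-0.678366) = 2.316333 rad.
y_k = r·cos(φ/3 − 2πk/3) for k = 0, 1, 2 gives y = 6.720799, 2.307328, -9.028128.
λ_k = y_k + 1.000000 gives λ = 7.7208, 3.3073, -8.0281 (check: the sum is 3.0000 = tr M).

Eigenvalues sorted in increasing order: [-8.0281, 3.3073, 7.7208].


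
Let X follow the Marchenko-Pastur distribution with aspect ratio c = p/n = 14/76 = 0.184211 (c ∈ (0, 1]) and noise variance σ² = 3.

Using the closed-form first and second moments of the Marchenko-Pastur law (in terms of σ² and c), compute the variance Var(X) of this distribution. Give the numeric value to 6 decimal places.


Recall the MP moments m_1 = E[X] = σ² and m_2 = E[X²] = σ⁴ (1 + c).
m_1 = E[X] = σ² = 3, so m_1² = 9.
m_2 = E[X²] = σ⁴ (1 + c) = 9 · (1 + 0.184211) = 9 · 1.184211 = 10.657895.
(Note m_2 − m_1² simplifies to c · σ⁴ = 0.184211 · 9.)

Var(X) = m_2 − m_1² = 10.657895 − 9 = 1.657895.


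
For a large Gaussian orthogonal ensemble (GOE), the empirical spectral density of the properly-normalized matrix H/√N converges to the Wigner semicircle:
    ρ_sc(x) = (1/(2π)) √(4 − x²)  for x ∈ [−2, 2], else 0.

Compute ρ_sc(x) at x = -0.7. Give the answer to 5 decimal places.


ρ_sc(x) = (1/(2π)) √(4 − x²). With x = -0.7:
  4 − x² = 4 − (-0.7)² = 4 − 0.490000 = 3.510000.
  √(4 − x²) = 1.873499.
  1/(2π) = 0.159155.
  ρ_sc(-0.7) = 0.159155 · 1.873499 = 0.298177.

Rounded to 5 decimal places: ρ_sc(-0.7) ≈ 0.29818.


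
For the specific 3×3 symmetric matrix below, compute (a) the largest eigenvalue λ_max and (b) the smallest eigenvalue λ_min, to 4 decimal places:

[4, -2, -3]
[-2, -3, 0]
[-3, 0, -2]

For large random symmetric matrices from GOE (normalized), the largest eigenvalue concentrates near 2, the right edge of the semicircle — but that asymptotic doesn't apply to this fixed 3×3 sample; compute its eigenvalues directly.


Since M is real symmetric, all three eigenvalues are real; they are the roots of det(λI − M) = λ³ − (tr M) λ² + s λ − det M, where s is the sum of the principal 2×2 minors.
tr M = 4 + (-3) + (-2) = -1.
s = (4·(-3) − (-2)²) + (4·(-2) − (-3)²) + ((-3)·(-2) − 0²) = -16 + (-17) + 6 = -27.
det M (expand along row 1) = 4·6 − (-2)·4 + (-3)·(-9) = 59.
Characteristic polynomial: λ³ + λ² − 27λ − 59 = 0.
Substitute λ = y + (tr M)/3 = y − 0.333333 to remove the quadratic term: y³ + p·y + q = 0 with p = s − (tr M)²/3 = -27.333333 and q = −2(tr M)³/27 + (tr M)·s/3 − det M = -49.925926.
Three real roots ⇒ use the trigonometric (Viète) form: r = 2√(−p/3) = 6.036923, φ = arccos(3q/(p·r)) = arccos(0.907693) = 0.433042 rad.
y_k = r·cos(φ/3 − 2πk/3) for k = 0, 1, 2 gives y = 5.974139, -2.235021, -3.739119.
λ_k = y_k − 0.333333 gives λ = 5.6408, -2.5684, -4.0725 (check: the sum is -1.0000 = tr M).

Hence λ_max = 5.6408 and λ_min = -4.0725.


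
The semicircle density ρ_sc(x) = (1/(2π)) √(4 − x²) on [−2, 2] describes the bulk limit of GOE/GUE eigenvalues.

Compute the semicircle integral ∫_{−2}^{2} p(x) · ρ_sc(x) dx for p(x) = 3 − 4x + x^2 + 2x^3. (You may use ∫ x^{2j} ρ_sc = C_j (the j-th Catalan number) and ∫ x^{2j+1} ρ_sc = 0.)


Write p(x) = Σ a_i x^i, split into monomials and integrate each against ρ_sc separately.
Using ∫ x^{2j} ρ_sc = C_j = (1/(j+1)) C(2j, j) (Catalan numbers) and ∫ x^{2j+1} ρ_sc = 0 (odd monomials vanish by symmetry):
  i = 0 (even): a_0 · C_{0} = 3 · 1 = 3
  i = 1 (odd): ∫ x^1 ρ_sc = 0 (vanishes)
  i = 2 (even): a_2 · C_{1} = 1 · 1 = 1
  i = 3 (odd): ∫ x^3 ρ_sc = 0 (vanishes)

Summing the contributions: ∫_{−2}^{2} p(x) ρ_sc(x) dx = 3 + 1 = 4.


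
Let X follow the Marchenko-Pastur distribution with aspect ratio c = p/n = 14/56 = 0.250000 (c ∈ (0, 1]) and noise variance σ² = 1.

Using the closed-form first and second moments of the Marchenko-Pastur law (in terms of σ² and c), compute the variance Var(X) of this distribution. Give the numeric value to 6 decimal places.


Recall the MP moments m_1 = E[X] = σ² and m_2 = E[X²] = σ⁴ (1 + c).
m_1 = E[X] = σ² = 1, so m_1² = 1.
m_2 = E[X²] = σ⁴ (1 + c) = 1 · (1 + 0.250000) = 1 · 1.250000 = 1.250000.
(Note m_2 − m_1² simplifies to c · σ⁴ = 0.250000 · 1.)

Var(X) = m_2 − m_1² = 1.250000 − 1 = 0.250000.


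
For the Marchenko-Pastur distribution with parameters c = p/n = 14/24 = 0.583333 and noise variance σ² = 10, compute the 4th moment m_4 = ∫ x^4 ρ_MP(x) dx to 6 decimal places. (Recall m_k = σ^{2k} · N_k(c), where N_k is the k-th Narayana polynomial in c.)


E[X⁴] = σ⁸ (1 + 6c + 6c² + c³) (fourth MP moment). With σ² = 10 (so σ⁸ = 10000) and c = 14/24 = 0.583333: E[X⁴] = 10000 · (1 + 6·0.583333 + 6·(0.583333)² + (0.583333)³) = 10000 · 6.740162.

So E[X^4] = 67401.620370.


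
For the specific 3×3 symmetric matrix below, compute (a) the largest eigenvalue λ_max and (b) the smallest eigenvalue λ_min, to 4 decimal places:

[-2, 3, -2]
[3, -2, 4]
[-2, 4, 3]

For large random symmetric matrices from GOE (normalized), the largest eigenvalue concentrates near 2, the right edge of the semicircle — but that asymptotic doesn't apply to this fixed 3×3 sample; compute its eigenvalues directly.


Since M is real symmetric, all three eigenvalues are real; they are the roots of det(λI − M) = λ³ − (tr M) λ² + s λ − det M, where s is the sum of the principal 2×2 minors.
tr M = -2 + (-2) + 3 = -1.
s = ((-2)·(-2) − 3²) + ((-2)·3 − (-2)²) + ((-2)·3 − 4²) = -5 + (-10) + (-22) = -37.
det M (expand along row 1) = (-2)·(-22) − 3·17 + (-2)·8 = -23.
Characteristic polynomial: λ³ + λ² − 37λ + 23 = 0.
Substitute λ = y + (tr M)/3 = y − 0.333333 to remove the quadratic term: y³ + p·y + q = 0 with p = s − (tr M)²/3 = -37.333333 and q = −2(tr M)³/27 + (tr M)·s/3 − det M = 35.407407.
Three real roots ⇒ use the trigonometric (Viète) form: r = 2√(−p/3) = 7.055337, φ = arccos(3q/(p·r)) = arccos(-0.403275) = 1.985889 rad.
y_k = r·cos(φ/3 − 2πk/3) for k = 0, 1, 2 gives y = 5.565159, 0.973094, -6.538253.
λ_k = y_k − 0.333333 gives λ = 5.2318, 0.6398, -6.8716 (check: the sum is -1.0000 = tr M).

Hence λ_max = 5.2318 and λ_min = -6.8716.


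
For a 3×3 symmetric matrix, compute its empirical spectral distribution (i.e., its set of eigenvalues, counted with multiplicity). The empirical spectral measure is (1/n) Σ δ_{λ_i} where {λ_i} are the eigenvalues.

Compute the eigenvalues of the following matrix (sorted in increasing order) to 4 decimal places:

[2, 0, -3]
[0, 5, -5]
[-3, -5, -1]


Since M is real symmetric, all three eigenvalues are real; they are the roots of det(λI − M) = λ³ − (tr M) λ² + s λ − det M, where s is the sum of the principal 2×2 minors.
tr M = 2 + 5 + (-1) = 6.
s = (2·5 − 0²) + (2·(-1) − (-3)²) + (5·(-1) − (-5)²) = 10 + (-11) + (-30) = -31.
det M (expand along row 1) = 2·(-30) − 0·(-15) + (-3)·15 = -105.
Characteristic polynomial: λ³ − 6λ² − 31λ + 105 = 0.
Substitute λ = y + (tr M)/3 = y + 2.000000 to remove the quadratic term: y³ + p·y + q = 0 with p = s − (tr M)²/3 = -43.000000 and q = −2(tr M)³/27 + (tr M)·s/3 − det M = 27.000000.
Three real roots ⇒ use the trigonometric (Viète) form: r = 2√(−p/3) = 7.571878, φ = arccos(3q/(p·r)) = arccos(-0.248779) = 1.822215 rad.
y_k = r·cos(φ/3 − 2πk/3) for k = 0, 1, 2 gives y = 6.217510, 0.633829, -6.851338.
λ_k = y_k + 2.000000 gives λ = 8.2175, 2.6338, -4.8513 (check: the sum is 6.0000 = tr M).

Eigenvalues sorted in increasing order: [-4.8513, 2.6338, 8.2175].


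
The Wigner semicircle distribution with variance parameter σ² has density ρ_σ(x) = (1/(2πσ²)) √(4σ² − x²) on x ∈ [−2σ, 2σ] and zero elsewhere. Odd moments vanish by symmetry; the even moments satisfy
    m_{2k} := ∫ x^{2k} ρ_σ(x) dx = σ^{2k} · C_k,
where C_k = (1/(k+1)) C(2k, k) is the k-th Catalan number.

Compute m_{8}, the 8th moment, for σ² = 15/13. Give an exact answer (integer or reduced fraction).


By the scaled semicircle moment identity, m_{2k} = σ^{2k} · C_k with k = 4.
C_4 = (1/(k+1)) · C(2k, k) = (1/5) · C(8, 4) = (1/5) · 70 = 14.
σ^{2k} = (σ²)^k = (15/13)^4 = 50625/28561.

Therefore m_{8} = σ^{8} · C_4 = (50625/28561) · 14 = 708750/28561.


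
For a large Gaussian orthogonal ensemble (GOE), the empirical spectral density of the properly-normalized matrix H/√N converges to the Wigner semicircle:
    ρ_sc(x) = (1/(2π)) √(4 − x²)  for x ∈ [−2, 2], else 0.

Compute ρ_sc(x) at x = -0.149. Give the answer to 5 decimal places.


ρ_sc(x) = (1/(2π)) √(4 − x²). With x = -0.149:
  4 − x² = 4 − (-0.149)² = 4 − 0.022201 = 3.977799.
  √(4 − x²) = 1.994442.
  1/(2π) = 0.159155.
  ρ_sc(-0.149) = 0.159155 · 1.994442 = 0.317425.

Rounded to 5 decimal places: ρ_sc(-0.149) ≈ 0.31743.


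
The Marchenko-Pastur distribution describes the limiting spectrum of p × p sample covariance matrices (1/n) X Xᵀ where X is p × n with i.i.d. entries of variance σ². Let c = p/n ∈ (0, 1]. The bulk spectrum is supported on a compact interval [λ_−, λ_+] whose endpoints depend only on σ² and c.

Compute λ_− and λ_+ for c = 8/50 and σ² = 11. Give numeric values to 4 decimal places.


c = 8/50 = 0.160000; √c = 0.400000.
λ_− = σ² (1 − √c)² = 11 · (1 − 0.400000)² = 11 · (0.600000)² = 3.960000.
λ_+ = σ² (1 + √c)² = 11 · (1 + 0.400000)² = 11 · (1.400000)² = 21.560000.

Rounded to 4 decimal places: λ_− ≈ 3.9600, λ_+ ≈ 21.5600.


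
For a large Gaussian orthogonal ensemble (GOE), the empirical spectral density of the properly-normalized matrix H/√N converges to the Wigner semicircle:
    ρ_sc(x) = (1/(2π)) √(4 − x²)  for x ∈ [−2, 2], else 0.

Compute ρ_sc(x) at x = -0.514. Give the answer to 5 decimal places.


ρ_sc(x) = (1/(2π)) √(4 − x²). With x = -0.514:
  4 − x² = 4 − (-0.514)² = 4 − 0.264196 = 3.735804.
  √(4 − x²) = 1.932823.
  1/(2π) = 0.159155.
  ρ_sc(-0.514) = 0.159155 · 1.932823 = 0.307618.

Rounded to 5 decimal places: ρ_sc(-0.514) ≈ 0.30762.


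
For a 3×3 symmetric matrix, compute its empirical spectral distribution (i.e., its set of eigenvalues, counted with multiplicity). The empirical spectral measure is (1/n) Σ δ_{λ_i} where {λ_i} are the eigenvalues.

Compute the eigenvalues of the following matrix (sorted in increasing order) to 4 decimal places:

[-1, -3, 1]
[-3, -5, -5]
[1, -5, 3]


Since M is real symmetric, all three eigenvalues are real; they are the roots of det(λI − M) = λ³ − (tr M) λ² + s λ − det M, where s is the sum of the principal 2×2 minors.
tr M = -1 + (-5) + 3 = -3.
s = ((-1)·(-5) − (-3)²) + ((-1)·3 − 1²) + ((-5)·3 − (-5)²) = -4 + (-4) + (-40) = -48.
det M (expand along row 1) = (-1)·(-40) − (-3)·(-4) + 1·20 = 48.
Characteristic polynomial: λ³ + 3λ² − 48λ − 48 = 0.
Substitute λ = y + (tr M)/3 = y − 1.000000 to remove the quadratic term: y³ + p·y + q = 0 with p = s − (tr M)²/3 = -51.000000 and q = −2(tr M)³/27 + (tr M)·s/3 − det M = 2.000000.
Three real roots ⇒ use the trigonometric (Viète) form: r = 2√(−p/3) = 8.246211, φ = arccos(3q/(p·r)) = arccos(-0.014267) = 1.585064 rad.
y_k = r·cos(φ/3 − 2πk/3) for k = 0, 1, 2 gives y = 7.121739, 0.039217, -7.160956.
λ_k = y_k − 1.000000 gives λ = 6.1217, -0.9608, -8.1610 (check: the sum is -3.0000 = tr M).

Eigenvalues sorted in increasing order: [-8.1610, -0.9608, 6.1217].


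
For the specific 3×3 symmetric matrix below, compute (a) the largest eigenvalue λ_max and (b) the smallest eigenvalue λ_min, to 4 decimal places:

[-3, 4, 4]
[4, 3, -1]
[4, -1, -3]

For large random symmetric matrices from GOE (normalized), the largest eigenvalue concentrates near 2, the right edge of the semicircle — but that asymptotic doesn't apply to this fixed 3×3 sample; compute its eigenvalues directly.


Since M is real symmetric, all three eigenvalues are real; they are the roots of det(λI − M) = λ³ − (tr M) λ² + s λ − det M, where s is the sum of the principal 2×2 minors.
tr M = -3 + 3 + (-3) = -3.
s = ((-3)·3 − 4²) + ((-3)·(-3) − 4²) + (3·(-3) − (-1)²) = -25 + (-7) + (-10) = -42.
det M (expand along row 1) = (-3)·(-10) − 4·(-8) + 4·(-16) = -2.
Characteristic polynomial: λ³ + 3λ² − 42λ + 2 = 0.
Substitute λ = y + (tr M)/3 = y − 1.000000 to remove the quadratic term: y³ + p·y + q = 0 with p = s − (tr M)²/3 = -45.000000 and q = −2(tr M)³/27 + (tr M)·s/3 − det M = 46.000000.
Three real roots ⇒ use the trigonometric (Viète) form: r = 2√(−p/3) = 7.745967, φ = arccos(3q/(p·r)) = arccos(-0.395905) = 1.977849 rad.
y_k = r·cos(φ/3 − 2πk/3) for k = 0, 1, 2 gives y = 6.122656, 1.047785, -7.170441.
λ_k = y_k − 1.000000 gives λ = 5.1227, 0.0478, -8.1704 (check: the sum is -3.0000 = tr M).

Hence λ_max = 5.1227 and λ_min = -8.1704.


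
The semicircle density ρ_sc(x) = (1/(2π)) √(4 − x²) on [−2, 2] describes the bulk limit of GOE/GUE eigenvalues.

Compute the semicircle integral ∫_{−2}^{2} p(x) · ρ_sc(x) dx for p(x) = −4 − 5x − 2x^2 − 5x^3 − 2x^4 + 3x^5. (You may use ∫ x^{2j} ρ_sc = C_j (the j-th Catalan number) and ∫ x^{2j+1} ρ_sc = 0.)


Write p(x) = Σ a_i x^i, split into monomials and integrate each against ρ_sc separately.
Using ∫ x^{2j} ρ_sc = C_j = (1/(j+1)) C(2j, j) (Catalan numbers) and ∫ x^{2j+1} ρ_sc = 0 (odd monomials vanish by symmetry):
  i = 0 (even): a_0 · C_{0} = -4 · 1 = -4
  i = 1 (odd): ∫ x^1 ρ_sc = 0 (vanishes)
  i = 2 (even): a_2 · C_{1} = -2 · 1 = -2
  i = 3 (odd): ∫ x^3 ρ_sc = 0 (vanishes)
  i = 4 (even): a_4 · C_{2} = -2 · 2 = -4
  i = 5 (odd): ∫ x^5 ρ_sc = 0 (vanishes)

Summing the contributions: ∫_{−2}^{2} p(x) ρ_sc(x) dx = (-4) + (-2) + (-4) = -10.


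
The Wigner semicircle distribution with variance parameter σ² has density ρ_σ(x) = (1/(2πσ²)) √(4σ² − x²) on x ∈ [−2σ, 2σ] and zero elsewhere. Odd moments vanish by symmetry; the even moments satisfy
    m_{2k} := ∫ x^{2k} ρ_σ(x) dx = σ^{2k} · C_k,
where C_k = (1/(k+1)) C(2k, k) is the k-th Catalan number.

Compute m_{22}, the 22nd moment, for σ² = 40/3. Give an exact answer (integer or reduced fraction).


By the scaled semicircle moment identity, m_{2k} = σ^{2k} · C_k with k = 11.
C_11 = (1/(k+1)) · C(2k, k) = (1/12) · C(22, 11) = (1/12) · 705432 = 58786.
σ^{2k} = (σ²)^k = (40/3)^11 = 419430400000000000/177147.

Therefore m_{22} = σ^{22} · C_11 = (419430400000000000/177147) · 58786 = 24656635494400000000000/177147.


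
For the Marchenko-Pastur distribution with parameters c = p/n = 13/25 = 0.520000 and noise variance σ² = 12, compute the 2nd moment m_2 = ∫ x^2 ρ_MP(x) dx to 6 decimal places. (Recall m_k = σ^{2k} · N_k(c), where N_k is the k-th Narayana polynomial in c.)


E[X²] = σ⁴ (1 + c) (second MP moment). With σ² = 12 (so σ⁴ = 144) and c = 13/25 = 0.520000: E[X²] = 144 · (1 + 0.520000) = 144 · 1.520000.

So E[X^2] = 218.880000.


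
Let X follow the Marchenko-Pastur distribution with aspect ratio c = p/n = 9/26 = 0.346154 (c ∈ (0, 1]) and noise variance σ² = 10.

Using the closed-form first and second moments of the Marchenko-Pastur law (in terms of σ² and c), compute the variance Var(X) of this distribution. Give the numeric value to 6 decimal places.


Recall the MP moments m_1 = E[X] = σ² and m_2 = E[X²] = σ⁴ (1 + c).
m_1 = E[X] = σ² = 10, so m_1² = 100.
m_2 = E[X²] = σ⁴ (1 + c) = 100 · (1 + 0.346154) = 100 · 1.346154 = 134.615385.
(Note m_2 − m_1² simplifies to c · σ⁴ = 0.346154 · 100.)

Var(X) = m_2 − m_1² = 134.615385 − 100 = 34.615385.


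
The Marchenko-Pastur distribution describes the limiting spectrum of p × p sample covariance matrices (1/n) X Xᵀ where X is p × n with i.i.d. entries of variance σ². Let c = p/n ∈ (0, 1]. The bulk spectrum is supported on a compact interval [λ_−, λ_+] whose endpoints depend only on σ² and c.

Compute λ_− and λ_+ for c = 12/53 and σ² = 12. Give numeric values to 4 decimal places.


c = 12/53 = 0.226415; √c = 0.475831.
λ_− = σ² (1 − √c)² = 12 · (1 − 0.475831)² = 12 · (0.524169)² = 3.297038.
λ_+ = σ² (1 + √c)² = 12 · (1 + 0.475831)² = 12 · (1.475831)² = 26.136924.

Rounded to 4 decimal places: λ_− ≈ 3.2970, λ_+ ≈ 26.1369.


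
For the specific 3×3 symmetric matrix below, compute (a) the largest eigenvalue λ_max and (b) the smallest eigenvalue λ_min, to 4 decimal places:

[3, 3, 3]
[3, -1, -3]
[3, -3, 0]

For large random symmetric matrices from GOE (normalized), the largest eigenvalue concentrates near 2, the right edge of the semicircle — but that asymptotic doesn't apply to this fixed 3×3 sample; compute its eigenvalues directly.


Since M is real symmetric, all three eigenvalues are real; they are the roots of det(λI − M) = λ³ − (tr M) λ² + s λ − det M, where s is the sum of the principal 2×2 minors.
tr M = 3 + (-1) + 0 = 2.
s = (3·(-1) − 3²) + (3·0 − 3²) + ((-1)·0 − (-3)²) = -12 + (-9) + (-9) = -30.
det M (expand along row 1) = 3·(-9) − 3·9 + 3·(-6) = -72.
Characteristic polynomial: λ³ − 2λ² − 30λ + 72 = 0.
Substitute λ = y + (tr M)/3 = y + 0.666667 to remove the quadratic term: y³ + p·y + q = 0 with p = s − (tr M)²/3 = -31.333333 and q = −2(tr M)³/27 + (tr M)·s/3 − det M = 51.407407.
Three real roots ⇒ use the trigonometric (Viète) form: r = 2√(−p/3) = 6.463573, φ = arccos(3q/(p·r)) = arccos(-0.761496) = 2.436415 rad.
y_k = r·cos(φ/3 − 2πk/3) for k = 0, 1, 2 gives y = 4.446604, 1.839225, -6.285828.
λ_k = y_k + 0.666667 gives λ = 5.1133, 2.5059, -5.6192 (check: the sum is 2.0000 = tr M).

Hence λ_max = 5.1133 and λ_min = -5.6192.


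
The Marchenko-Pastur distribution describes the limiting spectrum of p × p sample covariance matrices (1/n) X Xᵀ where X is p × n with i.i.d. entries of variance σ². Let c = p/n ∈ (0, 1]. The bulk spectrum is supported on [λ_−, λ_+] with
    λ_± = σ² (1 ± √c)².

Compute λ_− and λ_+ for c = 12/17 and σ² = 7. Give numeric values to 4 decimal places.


c = 12/17 = 0.705882; √c = 0.840168.
λ_− = σ² (1 − √c)² = 7 · (1 − 0.840168)² = 7 · (0.159832)² = 0.178824.
λ_+ = σ² (1 + √c)² = 7 · (1 + 0.840168)² = 7 · (1.840168)² = 23.703529.

Rounded to 4 decimal places: λ_− ≈ 0.1788, λ_+ ≈ 23.7035.


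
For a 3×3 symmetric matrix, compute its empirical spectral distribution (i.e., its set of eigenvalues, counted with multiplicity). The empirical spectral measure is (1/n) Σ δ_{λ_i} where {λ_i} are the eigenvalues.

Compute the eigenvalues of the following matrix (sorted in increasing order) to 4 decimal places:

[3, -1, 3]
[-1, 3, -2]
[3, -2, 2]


Since M is real symmetric, all three eigenvalues are real; they are the roots of det(λI − M) = λ³ − (tr M) λ² + s λ − det M, where s is the sum of the principal 2×2 minors.
tr M = 3 + 3 + 2 = 8.
s = (3·3 − (-1)²) + (3·2 − 3²) + (3·2 − (-2)²) = 8 + (-3) + 2 = 7.
det M (expand along row 1) = 3·2 − (-1)·4 + 3·(-7) = -11.
Characteristic polynomial: λ³ − 8λ² + 7λ + 11 = 0.
Substitute λ = y + (tr M)/3 = y + 2.666667 to remove the quadratic term: y³ + p·y + q = 0 with p = s − (tr M)²/3 = -14.333333 and q = −2(tr M)³/27 + (tr M)·s/3 − det M = -8.259259.
Three real roots ⇒ use the trigonometric (Viète) form: r = 2√(−p/3) = 4.371626, φ = arccos(3q/(p·r)) = arccos(0.395432) = 1.164258 rad.
y_k = r·cos(φ/3 − 2πk/3) for k = 0, 1, 2 gives y = 4.046530, -0.590600, -3.455930.
λ_k = y_k + 2.666667 gives λ = 6.7132, 2.0761, -0.7893 (check: the sum is 8.0000 = tr M).

Eigenvalues sorted in increasing order: [-0.7893, 2.0761, 6.7132].


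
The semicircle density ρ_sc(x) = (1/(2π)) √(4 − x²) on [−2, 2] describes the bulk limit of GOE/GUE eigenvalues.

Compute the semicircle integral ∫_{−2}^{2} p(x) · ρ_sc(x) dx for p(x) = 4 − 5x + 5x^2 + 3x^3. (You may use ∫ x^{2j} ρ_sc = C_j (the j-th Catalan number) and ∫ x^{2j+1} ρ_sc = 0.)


Write p(x) = Σ a_i x^i, split into monomials and integrate each against ρ_sc separately.
Using ∫ x^{2j} ρ_sc = C_j = (1/(j+1)) C(2j, j) (Catalan numbers) and ∫ x^{2j+1} ρ_sc = 0 (odd monomials vanish by symmetry):
  i = 0 (even): a_0 · C_{0} = 4 · 1 = 4
  i = 1 (odd): ∫ x^1 ρ_sc = 0 (vanishes)
  i = 2 (even): a_2 · C_{1} = 5 · 1 = 5
  i = 3 (odd): ∫ x^3 ρ_sc = 0 (vanishes)

Summing the contributions: ∫_{−2}^{2} p(x) ρ_sc(x) dx = 4 + 5 = 9.


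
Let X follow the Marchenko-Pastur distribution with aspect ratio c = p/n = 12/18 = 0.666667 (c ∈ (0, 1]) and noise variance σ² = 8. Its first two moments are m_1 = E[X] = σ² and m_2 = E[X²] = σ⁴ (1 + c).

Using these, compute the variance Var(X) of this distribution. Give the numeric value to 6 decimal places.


m_1 = E[X] = σ² = 8, so m_1² = 64.
m_2 = E[X²] = σ⁴ (1 + c) = 64 · (1 + 0.666667) = 64 · 1.666667 = 106.666667.
(Note m_2 − m_1² simplifies to c · σ⁴ = 0.666667 · 64.)

Var(X) = m_2 − m_1² = 106.666667 − 64 = 42.666667.


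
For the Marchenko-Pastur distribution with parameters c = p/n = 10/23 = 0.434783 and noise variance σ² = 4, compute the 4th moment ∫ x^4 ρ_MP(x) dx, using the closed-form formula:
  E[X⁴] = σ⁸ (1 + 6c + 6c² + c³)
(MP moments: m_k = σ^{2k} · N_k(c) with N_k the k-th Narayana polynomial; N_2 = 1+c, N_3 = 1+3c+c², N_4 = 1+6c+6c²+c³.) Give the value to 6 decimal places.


E[X⁴] = σ⁸ (1 + 6c + 6c² + c³) (fourth MP moment). With σ² = 4 (so σ⁸ = 256) and c = 10/23 = 0.434783: E[X⁴] = 256 · (1 + 6·0.434783 + 6·(0.434783)² + (0.434783)³) = 256 · 4.825101.

So E[X^4] = 1235.225775.


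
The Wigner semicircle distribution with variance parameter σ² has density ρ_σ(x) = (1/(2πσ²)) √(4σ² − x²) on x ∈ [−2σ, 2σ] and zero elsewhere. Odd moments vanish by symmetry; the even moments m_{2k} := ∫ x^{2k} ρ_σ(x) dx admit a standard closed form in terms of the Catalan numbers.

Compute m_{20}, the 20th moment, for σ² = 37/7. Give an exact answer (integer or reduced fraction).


By the scaled semicircle moment identity, m_{2k} = σ^{2k} · C_k with k = 10.
C_10 = (1/(k+1)) · C(2k, k) = (1/11) · C(20, 10) = (1/11) · 184756 = 16796.
σ^{2k} = (σ²)^k = (37/7)^10 = 4808584372417849/282475249.

Therefore m_{20} = σ^{20} · C_10 = (4808584372417849/282475249) · 16796 = 80764983119130191804/282475249.


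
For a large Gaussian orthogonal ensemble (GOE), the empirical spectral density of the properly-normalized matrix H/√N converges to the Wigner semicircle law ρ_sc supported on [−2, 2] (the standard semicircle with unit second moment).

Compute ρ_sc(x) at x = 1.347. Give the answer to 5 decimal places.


ρ_sc(x) = (1/(2π)) √(4 − x²). With x = 1.347:
  4 − x² = 4 − (1.347)² = 4 − 1.814409 = 2.185591.
  √(4 − x²) = 1.478374.
  1/(2π) = 0.159155.
  ρ_sc(1.347) = 0.159155 · 1.478374 = 0.235291.

Rounded to 5 decimal places: ρ_sc(1.347) ≈ 0.23529.


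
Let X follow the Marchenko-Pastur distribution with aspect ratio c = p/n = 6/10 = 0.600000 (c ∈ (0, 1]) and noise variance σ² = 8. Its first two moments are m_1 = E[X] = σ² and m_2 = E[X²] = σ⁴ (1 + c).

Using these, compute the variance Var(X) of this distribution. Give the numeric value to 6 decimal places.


m_1 = E[X] = σ² = 8, so m_1² = 64.
m_2 = E[X²] = σ⁴ (1 + c) = 64 · (1 + 0.600000) = 64 · 1.600000 = 102.400000.
(Note m_2 − m_1² simplifies to c · σ⁴ = 0.600000 · 64.)

Var(X) = m_2 − m_1² = 102.400000 − 64 = 38.400000.


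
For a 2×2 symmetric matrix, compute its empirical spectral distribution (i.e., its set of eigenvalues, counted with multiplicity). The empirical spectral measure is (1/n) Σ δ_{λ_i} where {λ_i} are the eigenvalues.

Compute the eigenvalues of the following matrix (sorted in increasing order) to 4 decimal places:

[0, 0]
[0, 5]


Since M is real symmetric, both eigenvalues are real; they are the roots of det(λI − M) = λ² − (tr M) λ + det M.
tr M = 0 + 5 = 5.
det M = 0·5 − 0² = 0 − 0 = 0.
Characteristic polynomial: λ² − 5λ = 0.
Discriminant Δ = (tr M)² − 4·det M = 25 − 0 = 25; √Δ = 5.000000.
λ = (tr M ± √Δ)/2 = (5 ± 5.000000)/2, giving (tr M − √Δ)/2 = 0.0000 and (tr M + √Δ)/2 = 5.0000.

Eigenvalues sorted in increasing order: [0.0000, 5.0000].


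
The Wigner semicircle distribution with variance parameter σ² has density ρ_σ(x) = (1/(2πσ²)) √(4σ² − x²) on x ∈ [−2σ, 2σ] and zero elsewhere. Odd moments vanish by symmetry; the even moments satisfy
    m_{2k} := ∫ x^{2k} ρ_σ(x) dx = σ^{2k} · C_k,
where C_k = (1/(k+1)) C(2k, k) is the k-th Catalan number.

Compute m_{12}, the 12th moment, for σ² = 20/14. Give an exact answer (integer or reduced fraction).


By the scaled semicircle moment identity, m_{2k} = σ^{2k} · C_k with k = 6.
C_6 = (1/(k+1)) · C(2k, k) = (1/7) · C(12, 6) = (1/7) · 924 = 132.
σ^{2k} = (σ²)^k = (20/14)^6 = 1000000/117649.

Therefore m_{12} = σ^{12} · C_6 = (1000000/117649) · 132 = 132000000/117649.


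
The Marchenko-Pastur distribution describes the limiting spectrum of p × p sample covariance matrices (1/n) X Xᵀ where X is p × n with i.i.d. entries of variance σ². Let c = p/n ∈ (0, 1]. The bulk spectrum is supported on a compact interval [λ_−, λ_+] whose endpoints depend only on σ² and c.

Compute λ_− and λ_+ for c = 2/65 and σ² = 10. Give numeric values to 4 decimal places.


c = 2/65 = 0.030769; √c = 0.175412.
λ_− = σ² (1 − √c)² = 10 · (1 − 0.175412)² = 10 · (0.824588)² = 6.799460.
λ_+ = σ² (1 + √c)² = 10 · (1 + 0.175412)² = 10 · (1.175412)² = 13.815924.

Rounded to 4 decimal places: λ_− ≈ 6.7995, λ_+ ≈ 13.8159.


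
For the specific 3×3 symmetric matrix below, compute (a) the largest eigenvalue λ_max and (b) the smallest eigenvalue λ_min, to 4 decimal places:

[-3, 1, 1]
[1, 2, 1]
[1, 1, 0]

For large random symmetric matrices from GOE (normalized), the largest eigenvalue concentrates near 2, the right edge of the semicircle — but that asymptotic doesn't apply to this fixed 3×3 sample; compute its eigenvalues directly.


Since M is real symmetric, all three eigenvalues are real; they are the roots of det(λI − M) = λ³ − (tr M) λ² + s λ − det M, where s is the sum of the principal 2×2 minors.
tr M = -3 + 2 + 0 = -1.
s = ((-3)·2 − 1²) + ((-3)·0 − 1²) + (2·0 − 1²) = -7 + (-1) + (-1) = -9.
det M (expand along row 1) = (-3)·(-1) − 1·(-1) + 1·(-1) = 3.
Characteristic polynomial: λ³ + λ² − 9λ − 3 = 0.
Substitute λ = y + (tr M)/3 = y − 0.333333 to remove the quadratic term: y³ + p·y + q = 0 with p = s − (tr M)²/3 = -9.333333 and q = −2(tr M)³/27 + (tr M)·s/3 − det M = 0.074074.
Three real roots ⇒ use the trigonometric (Viète) form: r = 2√(−p/3) = 3.527668, φ = arccos(3q/(p·r)) = arccos(-0.006749) = 1.577546 rad.
y_k = r·cos(φ/3 − 2πk/3) for k = 0, 1, 2 gives y = 3.051074, 0.007937, -3.059011.
λ_k = y_k − 0.333333 gives λ = 2.7177, -0.3254, -3.3923 (check: the sum is -1.0000 = tr M).

Hence λ_max = 2.7177 and λ_min = -3.3923.


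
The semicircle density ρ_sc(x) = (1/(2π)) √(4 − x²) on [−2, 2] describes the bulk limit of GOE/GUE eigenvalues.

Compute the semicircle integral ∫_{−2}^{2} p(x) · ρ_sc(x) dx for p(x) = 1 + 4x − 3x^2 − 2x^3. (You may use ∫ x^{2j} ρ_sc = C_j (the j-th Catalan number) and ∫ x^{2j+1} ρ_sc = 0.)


Write p(x) = Σ a_i x^i, split into monomials and integrate each against ρ_sc separately.
Using ∫ x^{2j} ρ_sc = C_j = (1/(j+1)) C(2j, j) (Catalan numbers) and ∫ x^{2j+1} ρ_sc = 0 (odd monomials vanish by symmetry):
  i = 0 (even): a_0 · C_{0} = 1 · 1 = 1
  i = 1 (odd): ∫ x^1 ρ_sc = 0 (vanishes)
  i = 2 (even): a_2 · C_{1} = -3 · 1 = -3
  i = 3 (odd): ∫ x^3 ρ_sc = 0 (vanishes)

Summing the contributions: ∫_{−2}^{2} p(x) ρ_sc(x) dx = 1 + (-3) = -2.


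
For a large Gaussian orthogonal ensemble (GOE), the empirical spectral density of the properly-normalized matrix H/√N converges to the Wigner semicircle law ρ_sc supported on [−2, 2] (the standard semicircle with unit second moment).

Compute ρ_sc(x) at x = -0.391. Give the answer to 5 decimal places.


ρ_sc(x) = (1/(2π)) √(4 − x²). With x = -0.391:
  4 − x² = 4 − (-0.391)² = 4 − 0.152881 = 3.847119.
  √(4 − x²) = 1.961407.
  1/(2π) = 0.159155.
  ρ_sc(-0.391) = 0.159155 · 1.961407 = 0.312168.

Rounded to 5 decimal places: ρ_sc(-0.391) ≈ 0.31217.


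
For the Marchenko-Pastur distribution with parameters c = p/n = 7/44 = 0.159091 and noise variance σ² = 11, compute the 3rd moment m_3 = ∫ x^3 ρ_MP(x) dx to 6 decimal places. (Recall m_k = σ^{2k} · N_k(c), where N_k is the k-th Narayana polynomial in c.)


E[X³] = σ⁶ (1 + 3c + c²) (third MP moment). With σ² = 11 (so σ⁶ = 1331) and c = 7/44 = 0.159091: E[X³] = 1331 · (1 + 3·0.159091 + (0.159091)²) = 1331 · 1.502583.

So E[X^3] = 1999.937500.


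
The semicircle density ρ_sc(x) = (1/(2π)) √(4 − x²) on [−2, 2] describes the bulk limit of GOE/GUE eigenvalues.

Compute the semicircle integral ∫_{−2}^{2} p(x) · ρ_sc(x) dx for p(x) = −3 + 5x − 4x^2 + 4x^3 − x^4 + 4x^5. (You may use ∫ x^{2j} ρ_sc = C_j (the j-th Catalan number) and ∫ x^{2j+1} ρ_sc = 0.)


Write p(x) = Σ a_i x^i, split into monomials and integrate each against ρ_sc separately.
Using ∫ x^{2j} ρ_sc = C_j = (1/(j+1)) C(2j, j) (Catalan numbers) and ∫ x^{2j+1} ρ_sc = 0 (odd monomials vanish by symmetry):
  i = 0 (even): a_0 · C_{0} = -3 · 1 = -3
  i = 1 (odd): ∫ x^1 ρ_sc = 0 (vanishes)
  i = 2 (even): a_2 · C_{1} = -4 · 1 = -4
  i = 3 (odd): ∫ x^3 ρ_sc = 0 (vanishes)
  i = 4 (even): a_4 · C_{2} = -1 · 2 = -2
  i = 5 (odd): ∫ x^5 ρ_sc = 0 (vanishes)

Summing the contributions: ∫_{−2}^{2} p(x) ρ_sc(x) dx = (-3) + (-4) + (-2) = -9.


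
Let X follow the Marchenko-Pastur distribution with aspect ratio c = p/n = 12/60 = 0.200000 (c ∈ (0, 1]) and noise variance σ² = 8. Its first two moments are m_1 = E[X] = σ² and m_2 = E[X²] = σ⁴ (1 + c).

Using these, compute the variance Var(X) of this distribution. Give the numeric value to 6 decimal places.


m_1 = E[X] = σ² = 8, so m_1² = 64.
m_2 = E[X²] = σ⁴ (1 + c) = 64 · (1 + 0.200000) = 64 · 1.200000 = 76.800000.
(Note m_2 − m_1² simplifies to c · σ⁴ = 0.200000 · 64.)

Var(X) = m_2 − m_1² = 76.800000 − 64 = 12.800000.


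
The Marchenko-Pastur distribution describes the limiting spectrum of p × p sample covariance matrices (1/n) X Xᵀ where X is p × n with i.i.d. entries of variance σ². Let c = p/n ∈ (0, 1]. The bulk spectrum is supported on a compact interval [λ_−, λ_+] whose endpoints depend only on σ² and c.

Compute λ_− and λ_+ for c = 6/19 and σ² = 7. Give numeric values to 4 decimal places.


c = 6/19 = 0.315789; √c = 0.561951.
λ_− = σ² (1 − √c)² = 7 · (1 − 0.561951)² = 7 · (0.438049)² = 1.343205.
λ_+ = σ² (1 + √c)² = 7 · (1 + 0.561951)² = 7 · (1.561951)² = 17.077847.

Rounded to 4 decimal places: λ_− ≈ 1.3432, λ_+ ≈ 17.0778.


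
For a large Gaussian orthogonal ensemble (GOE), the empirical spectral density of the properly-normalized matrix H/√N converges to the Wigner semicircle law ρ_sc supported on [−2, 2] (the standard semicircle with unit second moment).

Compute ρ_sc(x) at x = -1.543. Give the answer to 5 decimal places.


ρ_sc(x) = (1/(2π)) √(4 − x²). With x = -1.543:
  4 − x² = 4 − (-1.543)² = 4 − 2.380849 = 1.619151.
  √(4 − x²) = 1.272459.
  1/(2π) = 0.159155.
  ρ_sc(-1.543) = 0.159155 · 1.272459 = 0.202518.

Rounded to 5 decimal places: ρ_sc(-1.543) ≈ 0.20252.


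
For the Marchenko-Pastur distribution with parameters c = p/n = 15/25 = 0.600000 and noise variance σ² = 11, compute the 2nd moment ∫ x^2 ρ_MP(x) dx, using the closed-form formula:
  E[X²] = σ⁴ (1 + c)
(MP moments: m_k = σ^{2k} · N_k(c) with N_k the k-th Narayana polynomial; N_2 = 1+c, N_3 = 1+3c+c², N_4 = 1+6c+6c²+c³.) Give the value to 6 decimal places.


E[X²] = σ⁴ (1 + c) (second MP moment). With σ² = 11 (so σ⁴ = 121) and c = 15/25 = 0.600000: E[X²] = 121 · (1 + 0.600000) = 121 · 1.600000.

So E[X^2] = 193.600000.


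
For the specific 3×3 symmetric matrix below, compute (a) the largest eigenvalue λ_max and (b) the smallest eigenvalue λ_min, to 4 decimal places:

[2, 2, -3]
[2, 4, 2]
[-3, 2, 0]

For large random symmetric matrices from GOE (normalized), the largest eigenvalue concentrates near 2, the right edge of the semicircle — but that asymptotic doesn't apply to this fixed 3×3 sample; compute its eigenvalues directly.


Since M is real symmetric, all three eigenvalues are real; they are the roots of det(λI − M) = λ³ − (tr M) λ² + s λ − det M, where s is the sum of the principal 2×2 minors.
tr M = 2 + 4 + 0 = 6.
s = (2·4 − 2²) + (2·0 − (-3)²) + (4·0 − 2²) = 4 + (-9) + (-4) = -9.
det M (expand along row 1) = 2·(-4) − 2·6 + (-3)·16 = -68.
Characteristic polynomial: λ³ − 6λ² − 9λ + 68 = 0.
Substitute λ = y + (tr M)/3 = y + 2.000000 to remove the quadratic term: y³ + p·y + q = 0 with p = s − (tr M)²/3 = -21.000000 and q = −2(tr M)³/27 + (tr M)·s/3 − det M = 34.000000.
Three real roots ⇒ use the trigonometric (Viète) form: r = 2√(−p/3) = 5.291503, φ = arccos(3q/(p·r)) = arccos(-0.917914) = 2.733586 rad.
y_k = r·cos(φ/3 − 2πk/3) for k = 0, 1, 2 gives y = 3.242641, 2.000000, -5.242641.
λ_k = y_k + 2.000000 gives λ = 5.2426, 4.0000, -3.2426 (check: the sum is 6.0000 = tr M).

Hence λ_max = 5.2426 and λ_min = -3.2426.


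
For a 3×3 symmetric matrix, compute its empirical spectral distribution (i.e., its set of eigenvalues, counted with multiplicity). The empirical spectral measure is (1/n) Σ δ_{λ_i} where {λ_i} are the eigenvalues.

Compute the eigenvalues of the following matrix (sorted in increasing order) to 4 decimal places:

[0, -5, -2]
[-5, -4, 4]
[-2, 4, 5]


Since M is real symmetric, all three eigenvalues are real; they are the roots of det(λI − M) = λ³ − (tr M) λ² + s λ − det M, where s is the sum of the principal 2×2 minors.
tr M = 0 + (-4) + 5 = 1.
s = (0·(-4) − (-5)²) + (0·5 − (-2)²) + ((-4)·5 − 4²) = -25 + (-4) + (-36) = -65.
det M (expand along row 1) = 0·(-36) − (-5)·(-17) + (-2)·(-28) = -29.
Characteristic polynomial: λ³ − λ² − 65λ + 29 = 0.
Substitute λ = y + (tr M)/3 = y + 0.333333 to remove the quadratic term: y³ + p·y + q = 0 with p = s − (tr M)²/3 = -65.333333 and q = −2(tr M)³/27 + (tr M)·s/3 − det M = 7.259259.
Three real roots ⇒ use the trigonometric (Viète) form: r = 2√(−p/3) = 9.333333, φ = arccos(3q/(p·r)) = arccos(-0.035714) = 1.606518 rad.
y_k = r·cos(φ/3 − 2πk/3) for k = 0, 1, 2 gives y = 8.026765, 0.111132, -8.137897.
λ_k = y_k + 0.333333 gives λ = 8.3601, 0.4445, -7.8046 (check: the sum is 1.0000 = tr M).

Eigenvalues sorted in increasing order: [-7.8046, 0.4445, 8.3601].


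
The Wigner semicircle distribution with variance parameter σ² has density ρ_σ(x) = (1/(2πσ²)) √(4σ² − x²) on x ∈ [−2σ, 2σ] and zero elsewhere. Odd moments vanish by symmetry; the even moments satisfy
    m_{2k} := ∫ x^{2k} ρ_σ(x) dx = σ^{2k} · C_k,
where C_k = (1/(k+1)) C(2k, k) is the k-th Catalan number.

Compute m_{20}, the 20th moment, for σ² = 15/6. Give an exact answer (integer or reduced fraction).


By the scaled semicircle moment identity, m_{2k} = σ^{2k} · C_k with k = 10.
C_10 = (1/(k+1)) · C(2k, k) = (1/11) · C(20, 10) = (1/11) · 184756 = 16796.
σ^{2k} = (σ²)^k = (15/6)^10 = 9765625/1024.

Therefore m_{20} = σ^{20} · C_10 = (9765625/1024) · 16796 = 41005859375/256.


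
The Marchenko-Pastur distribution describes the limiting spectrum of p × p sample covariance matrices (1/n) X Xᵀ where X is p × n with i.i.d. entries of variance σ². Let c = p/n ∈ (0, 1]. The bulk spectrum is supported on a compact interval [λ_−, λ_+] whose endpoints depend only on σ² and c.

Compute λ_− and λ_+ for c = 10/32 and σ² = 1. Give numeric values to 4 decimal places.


c = 10/32 = 0.312500; √c = 0.559017.
λ_− = σ² (1 − √c)² = 1 · (1 − 0.559017)² = 1 · (0.440983)² = 0.194466.
λ_+ = σ² (1 + √c)² = 1 · (1 + 0.559017)² = 1 · (1.559017)² = 2.430534.

Rounded to 4 decimal places: λ_− ≈ 0.1945, λ_+ ≈ 2.4305.


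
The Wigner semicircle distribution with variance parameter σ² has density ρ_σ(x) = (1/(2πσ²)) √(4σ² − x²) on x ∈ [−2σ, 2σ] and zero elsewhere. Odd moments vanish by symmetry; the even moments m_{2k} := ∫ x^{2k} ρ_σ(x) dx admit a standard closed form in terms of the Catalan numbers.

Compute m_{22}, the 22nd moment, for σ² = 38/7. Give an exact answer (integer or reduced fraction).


By the scaled semicircle moment identity, m_{2k} = σ^{2k} · C_k with k = 11.
C_11 = (1/(k+1)) · C(2k, k) = (1/12) · C(22, 11) = (1/12) · 705432 = 58786.
σ^{2k} = (σ²)^k = (38/7)^11 = 238572050223552512/1977326743.

Therefore m_{22} = σ^{22} · C_11 = (238572050223552512/1977326743) · 58786 = 2003528077777393995776/282475249.
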